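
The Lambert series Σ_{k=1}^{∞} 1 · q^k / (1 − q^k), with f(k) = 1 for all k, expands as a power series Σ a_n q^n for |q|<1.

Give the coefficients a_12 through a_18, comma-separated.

6, 2, 4, 4, 5, 2, 6

d|12:{1,2,3,4,6,12}  Σf=1+1+1+1+1+1=6
[q^13] f(1)=1,f(13)=1 ⇒ 2
[q^14] f(14)=1,f(7)=1,f(2)=1,f(1)=1 ⇒ 4
q^15  k|15↦f(k): 15:1 5:1 3:1 1:1  a_15=4
d|16:{1,2,4,8,16}  Σf=1+1+1+1+1=5
n=17: 17·1 1·17  f→[1+1]=2
[q^18] f(1)=1,f(2)=1,f(3)=1,f(6)=1,f(9)=1,f(18)=1 ⇒ 6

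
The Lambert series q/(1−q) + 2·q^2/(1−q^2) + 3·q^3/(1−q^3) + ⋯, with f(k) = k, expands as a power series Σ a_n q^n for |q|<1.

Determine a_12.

a_12 = 28

n=12: 12·1 6·2 4·3 3·4 2·6 1·12  f→[12+6+4+3+2+1]=28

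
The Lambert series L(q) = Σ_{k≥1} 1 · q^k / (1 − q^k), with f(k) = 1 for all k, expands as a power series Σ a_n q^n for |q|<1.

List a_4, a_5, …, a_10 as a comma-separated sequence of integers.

[q^4] f(1)=1,f(2)=1,f(4)=1 ⇒ 3
n=5: 5·1 1·5  f→[1+1]=2
q^6  k|6↦f(k): 1:1 2:1 3:1 6:1  a_6=4
[q^7] f(7)=1,f(1)=1 ⇒ 2
[q^8] f(8)=1,f(4)=1,f(2)=1,f(1)=1 ⇒ 4
[q^9] f(9)=1,f(3)=1,f(1)=1 ⇒ 3
n=10: 10·1 5·2 2·5 1·10  f→[1+1+1+1]=4

3, 2, 4, 2, 4, 3, 4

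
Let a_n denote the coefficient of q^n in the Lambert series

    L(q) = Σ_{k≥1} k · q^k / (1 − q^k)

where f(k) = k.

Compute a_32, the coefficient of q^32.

a_32 = 63

n=32: 1·32 2·16 4·8 8·4 16·2 32·1  f→[1+2+4+8+16+32]=63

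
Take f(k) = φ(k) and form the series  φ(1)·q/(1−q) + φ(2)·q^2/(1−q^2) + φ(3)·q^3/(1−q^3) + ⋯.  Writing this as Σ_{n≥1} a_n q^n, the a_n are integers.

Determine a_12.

n=12: 1·12 2·6 3·4 4·3 6·2 12·1  φ→[1+1+2+2+2+4]=12

a_12 = 12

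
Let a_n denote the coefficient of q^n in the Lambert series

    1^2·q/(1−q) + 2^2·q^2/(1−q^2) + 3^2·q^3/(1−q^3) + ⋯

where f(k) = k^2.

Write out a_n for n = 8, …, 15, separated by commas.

q^8  k|8↦f(k): 1:1 2:4 4:16 8:64  a_8=85
[q^9] f(1)=1,f(3)=9,f(9)=81 ⇒ 91
q^10  k|10↦f(k): 10:100 5:25 2:4 1:1  a_10=130
[q^11] f(1)=1,f(11)=121 ⇒ 122
d|12:{12,6,4,3,2,1}  Σf=144+36+16+9+4+1=210
[q^13] f(13)=169,f(1)=1 ⇒ 170
q^14  k|14↦f(k): 14:196 7:49 2:4 1:1  a_14=250
d|15:{15,5,3,1}  Σf=225+25+9+1=260

85, 91, 130, 122, 210, 170, 250, 260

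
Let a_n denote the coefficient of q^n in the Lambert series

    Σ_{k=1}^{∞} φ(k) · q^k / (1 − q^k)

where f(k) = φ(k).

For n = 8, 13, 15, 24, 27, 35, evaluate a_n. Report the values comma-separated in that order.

q^8  k|8↦φ(k): 8:4 4:2 2:1 1:1  a_8=8
n=13: 1·13 13·1  φ→[1+12]=13
[q^15] φ(15)=8,φ(5)=4,φ(3)=2,φ(1)=1 ⇒ 15
[q^24] φ(1)=1,φ(2)=1,φ(3)=2,φ(4)=2,φ(6)=2,φ(8)=4,φ(12)=4,φ(24)=8 ⇒ 24
d|27:{1,3,9,27}  Σφ=1+2+6+18=27
n=35: 1·35 5·7 7·5 35·1  φ→[1+4+6+24]=35

8, 13, 15, 24, 27, 35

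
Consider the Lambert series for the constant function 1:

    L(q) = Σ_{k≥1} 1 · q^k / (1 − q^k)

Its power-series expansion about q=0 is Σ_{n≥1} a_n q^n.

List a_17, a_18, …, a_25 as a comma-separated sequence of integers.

d|17:{1,17}  Σf=1+1=2
n=18: 18·1 9·2 6·3 3·6 2·9 1·18  f→[1+1+1+1+1+1]=6
[q^19] f(19)=1,f(1)=1 ⇒ 2
q^20  k|20↦f(k): 20:1 10:1 5:1 4:1 2:1 1:1  a_20=6
[q^21] f(21)=1,f(7)=1,f(3)=1,f(1)=1 ⇒ 4
d|22:{22,11,2,1}  Σf=1+1+1+1=4
n=23: 23·1 1·23  f→[1+1]=2
[q^24] f(1)=1,f(2)=1,f(3)=1,f(4)=1,f(6)=1,f(8)=1,f(12)=1,f(24)=1 ⇒ 8
d|25:{25,5,1}  Σf=1+1+1=3

2, 6, 2, 6, 4, 4, 2, 8, 3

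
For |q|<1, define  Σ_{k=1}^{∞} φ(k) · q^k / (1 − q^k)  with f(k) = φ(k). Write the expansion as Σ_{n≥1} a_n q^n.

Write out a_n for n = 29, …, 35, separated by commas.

[q^29] φ(29)=28,φ(1)=1 ⇒ 29
q^30  k|30↦φ(k): 30:8 15:8 10:4 6:2 5:4 3:2 2:1 1:1  a_30=30
d|31:{31,1}  Σφ=30+1=31
[q^32] φ(1)=1,φ(2)=1,φ(4)=2,φ(8)=4,φ(16)=8,φ(32)=16 ⇒ 32
q^33  k|33↦φ(k): 33:20 11:10 3:2 1:1  a_33=33
n=34: 1·34 2·17 17·2 34·1  φ→[1+1+16+16]=34
q^35  k|35↦φ(k): 35:24 7:6 5:4 1:1  a_35=35

29, 30, 31, 32, 33, 34, 35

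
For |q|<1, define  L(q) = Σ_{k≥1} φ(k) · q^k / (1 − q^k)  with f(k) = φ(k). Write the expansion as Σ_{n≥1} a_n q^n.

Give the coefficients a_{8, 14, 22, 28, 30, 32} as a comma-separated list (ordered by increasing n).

d|8:{1,2,4,8}  Σφ=1+1+2+4=8
[q^14] φ(14)=6,φ(7)=6,φ(2)=1,φ(1)=1 ⇒ 14
q^22  k|22↦φ(k): 1:1 2:1 11:10 22:10  a_22=22
q^28  k|28↦φ(k): 1:1 2:1 4:2 7:6 14:6 28:12  a_28=28
n=30: 30·1 15·2 10·3 6·5 5·6 3·10 2·15 1·30  φ→[8+8+4+2+4+2+1+1]=30
[q^32] φ(32)=16,φ(16)=8,φ(8)=4,φ(4)=2,φ(2)=1,φ(1)=1 ⇒ 32

8, 14, 22, 28, 30, 32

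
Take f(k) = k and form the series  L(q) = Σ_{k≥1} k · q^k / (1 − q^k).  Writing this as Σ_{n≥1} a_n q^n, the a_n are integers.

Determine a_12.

a_12 = 28

n=12: 12·1 6·2 4·3 3·4 2·6 1·12  f→[12+6+4+3+2+1]=28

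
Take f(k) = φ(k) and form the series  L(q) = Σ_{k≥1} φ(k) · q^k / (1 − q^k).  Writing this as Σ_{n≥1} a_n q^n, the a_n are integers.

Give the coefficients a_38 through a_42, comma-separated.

n=38: 38·1 19·2 2·19 1·38  φ→[18+18+1+1]=38
q^39  k|39↦φ(k): 39:24 13:12 3:2 1:1  a_39=39
n=40: 1·40 2·20 4·10 5·8 8·5 10·4 20·2 40·1  φ→[1+1+2+4+4+4+8+16]=40
[q^41] φ(1)=1,φ(41)=40 ⇒ 41
d|42:{1,2,3,6,7,14,21,42}  Σφ=1+1+2+2+6+6+12+12=42

38, 39, 40, 41, 42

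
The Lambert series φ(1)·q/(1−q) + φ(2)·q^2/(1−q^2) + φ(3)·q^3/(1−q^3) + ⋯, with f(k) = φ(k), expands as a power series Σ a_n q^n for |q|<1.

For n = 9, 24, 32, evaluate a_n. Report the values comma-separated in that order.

[q^9] φ(1)=1,φ(3)=2,φ(9)=6 ⇒ 9
q^24  k|24↦φ(k): 1:1 2:1 3:2 4:2 6:2 8:4 12:4 24:8  a_24=24
d|32:{32,16,8,4,2,1}  Σφ=16+8+4+2+1+1=32

9, 24, 32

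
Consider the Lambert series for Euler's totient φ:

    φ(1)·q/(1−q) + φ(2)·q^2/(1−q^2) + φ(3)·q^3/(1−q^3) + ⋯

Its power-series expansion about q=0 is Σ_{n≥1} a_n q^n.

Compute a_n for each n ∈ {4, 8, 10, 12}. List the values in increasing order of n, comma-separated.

[q^4] φ(1)=1,φ(2)=1,φ(4)=2 ⇒ 4
d|8:{1,2,4,8}  Σφ=1+1+2+4=8
q^10  k|10↦φ(k): 1:1 2:1 5:4 10:4  a_10=10
d|12:{1,2,3,4,6,12}  Σφ=1+1+2+2+2+4=12

4, 8, 10, 12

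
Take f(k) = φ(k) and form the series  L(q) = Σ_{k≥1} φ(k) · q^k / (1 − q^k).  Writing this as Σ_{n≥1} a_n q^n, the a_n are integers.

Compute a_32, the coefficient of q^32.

q^32  k|32↦φ(k): 32:16 16:8 8:4 4:2 2:1 1:1  a_32=32

a_32 = 32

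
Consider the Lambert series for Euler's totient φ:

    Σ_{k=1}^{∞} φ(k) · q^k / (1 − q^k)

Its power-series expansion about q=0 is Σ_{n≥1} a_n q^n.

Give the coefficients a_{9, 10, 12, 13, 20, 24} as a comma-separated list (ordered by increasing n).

d|9:{1,3,9}  Σφ=1+2+6=9
d|10:{10,5,2,1}  Σφ=4+4+1+1=10
d|12:{12,6,4,3,2,1}  Σφ=4+2+2+2+1+1=12
q^13  k|13↦φ(k): 1:1 13:12  a_13=13
[q^20] φ(1)=1,φ(2)=1,φ(4)=2,φ(5)=4,φ(10)=4,φ(20)=8 ⇒ 20
d|24:{1,2,3,4,6,8,12,24}  Σφ=1+1+2+2+2+4+4+8=24

9, 10, 12, 13, 20, 24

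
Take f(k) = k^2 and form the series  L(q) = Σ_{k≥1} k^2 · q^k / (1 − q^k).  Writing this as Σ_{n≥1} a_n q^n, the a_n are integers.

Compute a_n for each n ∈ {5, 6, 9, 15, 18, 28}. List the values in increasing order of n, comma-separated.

d|5:{5,1}  Σf=25+1=26
q^6  k|6↦f(k): 6:36 3:9 2:4 1:1  a_6=50
q^9  k|9↦f(k): 1:1 3:9 9:81  a_9=91
q^15  k|15↦f(k): 15:225 5:25 3:9 1:1  a_15=260
d|18:{18,9,6,3,2,1}  Σf=324+81+36+9+4+1=455
n=28: 28·1 14·2 7·4 4·7 2·14 1·28  f→[784+196+49+16+4+1]=1050

26, 50, 91, 260, 455, 1050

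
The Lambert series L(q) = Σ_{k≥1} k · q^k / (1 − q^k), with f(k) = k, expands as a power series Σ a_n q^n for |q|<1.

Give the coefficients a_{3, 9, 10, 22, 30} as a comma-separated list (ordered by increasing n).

4, 13, 18, 36, 72

d|3:{3,1}  Σf=3+1=4
n=9: 1·9 3·3 9·1  f→[1+3+9]=13
[q^10] f(10)=10,f(5)=5,f(2)=2,f(1)=1 ⇒ 18
d|22:{22,11,2,1}  Σf=22+11+2+1=36
q^30  k|30↦f(k): 30:30 15:15 10:10 6:6 5:5 3:3 2:2 1:1  a_30=72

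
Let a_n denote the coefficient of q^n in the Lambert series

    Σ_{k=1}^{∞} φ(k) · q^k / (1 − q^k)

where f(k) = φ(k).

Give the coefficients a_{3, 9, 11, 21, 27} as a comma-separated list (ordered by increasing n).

[q^3] φ(1)=1,φ(3)=2 ⇒ 3
q^9  k|9↦φ(k): 1:1 3:2 9:6  a_9=9
[q^11] φ(1)=1,φ(11)=10 ⇒ 11
[q^21] φ(21)=12,φ(7)=6,φ(3)=2,φ(1)=1 ⇒ 21
[q^27] φ(1)=1,φ(3)=2,φ(9)=6,φ(27)=18 ⇒ 27

3, 9, 11, 21, 27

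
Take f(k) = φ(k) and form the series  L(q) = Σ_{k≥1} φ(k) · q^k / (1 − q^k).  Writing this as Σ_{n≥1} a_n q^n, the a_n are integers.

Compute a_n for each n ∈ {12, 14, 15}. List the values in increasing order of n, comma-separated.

n=12: 12·1 6·2 4·3 3·4 2·6 1·12  φ→[4+2+2+2+1+1]=12
[q^14] φ(1)=1,φ(2)=1,φ(7)=6,φ(14)=6 ⇒ 14
q^15  k|15↦φ(k): 15:8 5:4 3:2 1:1  a_15=15

12, 14, 15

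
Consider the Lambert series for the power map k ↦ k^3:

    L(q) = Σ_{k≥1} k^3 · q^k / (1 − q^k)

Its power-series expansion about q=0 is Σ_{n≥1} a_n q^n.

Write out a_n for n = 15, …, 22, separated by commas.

3528, 4681, 4914, 6813, 6860, 9198, 9632, 11988

d|15:{1,3,5,15}  Σf=1+27+125+3375=3528
[q^16] f(16)=4096,f(8)=512,f(4)=64,f(2)=8,f(1)=1 ⇒ 4681
d|17:{17,1}  Σf=4913+1=4914
[q^18] f(18)=5832,f(9)=729,f(6)=216,f(3)=27,f(2)=8,f(1)=1 ⇒ 6813
[q^19] f(1)=1,f(19)=6859 ⇒ 6860
q^20  k|20↦f(k): 1:1 2:8 4:64 5:125 10:1000 20:8000  a_20=9198
d|21:{1,3,7,21}  Σf=1+27+343+9261=9632
n=22: 22·1 11·2 2·11 1·22  f→[10648+1331+8+1]=11988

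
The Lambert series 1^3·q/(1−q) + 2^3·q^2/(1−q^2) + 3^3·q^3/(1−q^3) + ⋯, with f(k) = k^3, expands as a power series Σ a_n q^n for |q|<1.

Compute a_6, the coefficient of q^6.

d|6:{6,3,2,1}  Σf=216+27+8+1=252

a_6 = 252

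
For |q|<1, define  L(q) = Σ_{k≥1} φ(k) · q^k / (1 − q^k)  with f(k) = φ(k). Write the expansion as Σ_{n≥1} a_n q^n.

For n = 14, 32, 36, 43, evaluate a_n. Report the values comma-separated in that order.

n=14: 14·1 7·2 2·7 1·14  φ→[6+6+1+1]=14
d|32:{1,2,4,8,16,32}  Σφ=1+1+2+4+8+16=32
[q^36] φ(1)=1,φ(2)=1,φ(3)=2,φ(4)=2,φ(6)=2,φ(9)=6,φ(12)=4,φ(18)=6,φ(36)=12 ⇒ 36
d|43:{43,1}  Σφ=42+1=43

14, 32, 36, 43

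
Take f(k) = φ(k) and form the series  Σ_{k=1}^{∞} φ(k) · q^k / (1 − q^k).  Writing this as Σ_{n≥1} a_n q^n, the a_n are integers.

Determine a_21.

[q^21] φ(1)=1,φ(3)=2,φ(7)=6,φ(21)=12 ⇒ 21

a_21 = 21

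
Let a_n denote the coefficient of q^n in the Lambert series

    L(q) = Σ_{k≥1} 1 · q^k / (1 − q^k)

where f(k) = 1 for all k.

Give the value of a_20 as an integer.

a_20 = 6

[q^20] f(20)=1,f(10)=1,f(5)=1,f(4)=1,f(2)=1,f(1)=1 ⇒ 6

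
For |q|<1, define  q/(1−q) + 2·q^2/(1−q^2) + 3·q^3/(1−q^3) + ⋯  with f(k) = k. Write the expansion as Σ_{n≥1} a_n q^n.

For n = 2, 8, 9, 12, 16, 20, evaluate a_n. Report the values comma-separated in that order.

n=2: 1·2 2·1  f→[1+2]=3
d|8:{1,2,4,8}  Σf=1+2+4+8=15
d|9:{1,3,9}  Σf=1+3+9=13
[q^12] f(1)=1,f(2)=2,f(3)=3,f(4)=4,f(6)=6,f(12)=12 ⇒ 28
d|16:{1,2,4,8,16}  Σf=1+2+4+8+16=31
q^20  k|20↦f(k): 20:20 10:10 5:5 4:4 2:2 1:1  a_20=42

3, 15, 13, 28, 31, 42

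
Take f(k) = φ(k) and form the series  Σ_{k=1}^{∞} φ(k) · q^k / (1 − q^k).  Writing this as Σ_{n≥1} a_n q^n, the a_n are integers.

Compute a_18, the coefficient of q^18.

d|18:{18,9,6,3,2,1}  Σφ=6+6+2+2+1+1=18

a_18 = 18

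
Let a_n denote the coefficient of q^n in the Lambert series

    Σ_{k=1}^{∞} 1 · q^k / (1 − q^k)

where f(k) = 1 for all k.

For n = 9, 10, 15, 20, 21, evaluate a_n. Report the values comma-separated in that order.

[q^9] f(1)=1,f(3)=1,f(9)=1 ⇒ 3
q^10  k|10↦f(k): 10:1 5:1 2:1 1:1  a_10=4
d|15:{15,5,3,1}  Σf=1+1+1+1=4
n=20: 1·20 2·10 4·5 5·4 10·2 20·1  f→[1+1+1+1+1+1]=6
q^21  k|21↦f(k): 1:1 3:1 7:1 21:1  a_21=4

3, 4, 4, 6, 4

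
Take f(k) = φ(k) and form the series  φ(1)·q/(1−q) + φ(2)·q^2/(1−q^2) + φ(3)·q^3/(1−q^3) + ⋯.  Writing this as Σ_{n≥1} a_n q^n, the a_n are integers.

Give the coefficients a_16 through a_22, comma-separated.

n=16: 16·1 8·2 4·4 2·8 1·16  φ→[8+4+2+1+1]=16
d|17:{1,17}  Σφ=1+16=17
n=18: 18·1 9·2 6·3 3·6 2·9 1·18  φ→[6+6+2+2+1+1]=18
[q^19] φ(19)=18,φ(1)=1 ⇒ 19
d|20:{20,10,5,4,2,1}  Σφ=8+4+4+2+1+1=20
n=21: 1·21 3·7 7·3 21·1  φ→[1+2+6+12]=21
[q^22] φ(22)=10,φ(11)=10,φ(2)=1,φ(1)=1 ⇒ 22

16, 17, 18, 19, 20, 21, 22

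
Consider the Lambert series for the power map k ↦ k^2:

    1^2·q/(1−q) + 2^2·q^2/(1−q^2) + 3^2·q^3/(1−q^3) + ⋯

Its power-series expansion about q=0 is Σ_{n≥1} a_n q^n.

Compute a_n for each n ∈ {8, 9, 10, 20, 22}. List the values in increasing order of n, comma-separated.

d|8:{1,2,4,8}  Σf=1+4+16+64=85
d|9:{1,3,9}  Σf=1+9+81=91
[q^10] f(10)=100,f(5)=25,f(2)=4,f(1)=1 ⇒ 130
q^20  k|20↦f(k): 20:400 10:100 5:25 4:16 2:4 1:1  a_20=546
q^22  k|22↦f(k): 22:484 11:121 2:4 1:1  a_22=610

85, 91, 130, 546, 610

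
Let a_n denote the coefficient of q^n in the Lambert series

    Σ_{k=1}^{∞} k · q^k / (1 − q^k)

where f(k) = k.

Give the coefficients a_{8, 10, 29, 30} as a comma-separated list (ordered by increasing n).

15, 18, 30, 72

d|8:{1,2,4,8}  Σf=1+2+4+8=15
[q^10] f(1)=1,f(2)=2,f(5)=5,f(10)=10 ⇒ 18
d|29:{1,29}  Σf=1+29=30
q^30  k|30↦f(k): 30:30 15:15 10:10 6:6 5:5 3:3 2:2 1:1  a_30=72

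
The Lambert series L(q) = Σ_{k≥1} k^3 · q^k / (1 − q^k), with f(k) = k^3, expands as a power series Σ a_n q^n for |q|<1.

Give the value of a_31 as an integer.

q^31  k|31↦f(k): 31:29791 1:1  a_31=29792

a_31 = 29792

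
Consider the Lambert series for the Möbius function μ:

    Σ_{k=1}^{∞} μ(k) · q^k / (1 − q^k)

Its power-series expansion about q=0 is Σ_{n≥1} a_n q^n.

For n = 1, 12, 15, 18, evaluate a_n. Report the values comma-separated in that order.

1, 0, 0, 0

d|1:{1}  Σμ=1=1
d|12:{1,2,3,4,6,12}  Σμ=1+(-1)+(-1)+0+1+0=0
n=15: 1·15 3·5 5·3 15·1  μ→[1+(-1)+(-1)+1]=0
q^18  k|18↦μ(k): 1:1 2:-1 3:-1 6:1 9:0 18:0  a_18=0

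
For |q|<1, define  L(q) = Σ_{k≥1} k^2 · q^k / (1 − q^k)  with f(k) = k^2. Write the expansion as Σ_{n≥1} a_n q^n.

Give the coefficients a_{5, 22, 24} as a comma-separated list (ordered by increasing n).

n=5: 1·5 5·1  f→[1+25]=26
q^22  k|22↦f(k): 1:1 2:4 11:121 22:484  a_22=610
n=24: 24·1 12·2 8·3 6·4 4·6 3·8 2·12 1·24  f→[576+144+64+36+16+9+4+1]=850

26, 610, 850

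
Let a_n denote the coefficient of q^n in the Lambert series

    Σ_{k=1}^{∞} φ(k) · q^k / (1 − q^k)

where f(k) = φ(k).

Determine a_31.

n=31: 1·31 31·1  φ→[1+30]=31

a_31 = 31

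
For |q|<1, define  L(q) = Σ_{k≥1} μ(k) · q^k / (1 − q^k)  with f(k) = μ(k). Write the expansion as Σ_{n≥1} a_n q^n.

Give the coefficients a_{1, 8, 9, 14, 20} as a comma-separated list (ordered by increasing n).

1, 0, 0, 0, 0

q^1  k|1↦μ(k): 1:1  a_1=1
n=8: 1·8 2·4 4·2 8·1  μ→[1+(-1)+0+0]=0
d|9:{9,3,1}  Σμ=0+(-1)+1=0
[q^14] μ(14)=1,μ(7)=-1,μ(2)=-1,μ(1)=1 ⇒ 0
q^20  k|20↦μ(k): 1:1 2:-1 4:0 5:-1 10:1 20:0  a_20=0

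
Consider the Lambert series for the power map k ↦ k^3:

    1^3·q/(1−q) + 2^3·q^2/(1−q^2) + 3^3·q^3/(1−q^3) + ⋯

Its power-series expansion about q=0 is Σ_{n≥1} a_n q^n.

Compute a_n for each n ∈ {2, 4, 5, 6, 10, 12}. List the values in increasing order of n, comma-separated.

9, 73, 126, 252, 1134, 2044

d|2:{2,1}  Σf=8+1=9
d|4:{1,2,4}  Σf=1+8+64=73
d|5:{1,5}  Σf=1+125=126
n=6: 6·1 3·2 2·3 1·6  f→[216+27+8+1]=252
n=10: 10·1 5·2 2·5 1·10  f→[1000+125+8+1]=1134
[q^12] f(12)=1728,f(6)=216,f(4)=64,f(3)=27,f(2)=8,f(1)=1 ⇒ 2044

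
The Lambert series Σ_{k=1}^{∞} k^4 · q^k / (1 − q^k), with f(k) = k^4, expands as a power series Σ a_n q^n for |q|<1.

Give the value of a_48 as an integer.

d|48:{48,24,16,12,8,6,4,3,2,1}  Σf=5308416+331776+65536+20736+4096+1296+256+81+16+1=5732210

a_48 = 5732210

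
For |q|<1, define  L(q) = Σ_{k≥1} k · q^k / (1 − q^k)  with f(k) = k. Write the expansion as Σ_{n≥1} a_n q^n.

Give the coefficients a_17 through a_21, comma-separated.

[q^17] f(1)=1,f(17)=17 ⇒ 18
n=18: 1·18 2·9 3·6 6·3 9·2 18·1  f→[1+2+3+6+9+18]=39
[q^19] f(1)=1,f(19)=19 ⇒ 20
d|20:{20,10,5,4,2,1}  Σf=20+10+5+4+2+1=42
d|21:{1,3,7,21}  Σf=1+3+7+21=32

18, 39, 20, 42, 32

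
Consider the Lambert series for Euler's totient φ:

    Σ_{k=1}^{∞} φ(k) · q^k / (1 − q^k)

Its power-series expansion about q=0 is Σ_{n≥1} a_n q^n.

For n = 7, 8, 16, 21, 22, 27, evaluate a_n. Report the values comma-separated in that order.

n=7: 1·7 7·1  φ→[1+6]=7
[q^8] φ(1)=1,φ(2)=1,φ(4)=2,φ(8)=4 ⇒ 8
d|16:{1,2,4,8,16}  Σφ=1+1+2+4+8=16
d|21:{21,7,3,1}  Σφ=12+6+2+1=21
[q^22] φ(22)=10,φ(11)=10,φ(2)=1,φ(1)=1 ⇒ 22
d|27:{1,3,9,27}  Σφ=1+2+6+18=27

7, 8, 16, 21, 22, 27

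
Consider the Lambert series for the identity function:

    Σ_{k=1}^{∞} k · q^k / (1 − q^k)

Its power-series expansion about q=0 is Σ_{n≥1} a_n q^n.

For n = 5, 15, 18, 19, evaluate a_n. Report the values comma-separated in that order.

6, 24, 39, 20

[q^5] f(1)=1,f(5)=5 ⇒ 6
n=15: 15·1 5·3 3·5 1·15  f→[15+5+3+1]=24
d|18:{18,9,6,3,2,1}  Σf=18+9+6+3+2+1=39
q^19  k|19↦f(k): 1:1 19:19  a_19=20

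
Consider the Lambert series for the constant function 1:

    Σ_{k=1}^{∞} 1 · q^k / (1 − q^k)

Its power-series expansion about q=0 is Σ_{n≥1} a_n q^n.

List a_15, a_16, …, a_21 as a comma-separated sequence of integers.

[q^15] f(1)=1,f(3)=1,f(5)=1,f(15)=1 ⇒ 4
q^16  k|16↦f(k): 16:1 8:1 4:1 2:1 1:1  a_16=5
[q^17] f(1)=1,f(17)=1 ⇒ 2
n=18: 18·1 9·2 6·3 3·6 2·9 1·18  f→[1+1+1+1+1+1]=6
q^19  k|19↦f(k): 1:1 19:1  a_19=2
q^20  k|20↦f(k): 20:1 10:1 5:1 4:1 2:1 1:1  a_20=6
n=21: 1·21 3·7 7·3 21·1  f→[1+1+1+1]=4

4, 5, 2, 6, 2, 6, 4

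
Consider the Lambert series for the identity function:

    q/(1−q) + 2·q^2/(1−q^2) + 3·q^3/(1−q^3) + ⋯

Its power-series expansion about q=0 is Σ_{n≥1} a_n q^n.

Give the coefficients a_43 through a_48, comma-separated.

n=43: 43·1 1·43  f→[43+1]=44
d|44:{44,22,11,4,2,1}  Σf=44+22+11+4+2+1=84
[q^45] f(1)=1,f(3)=3,f(5)=5,f(9)=9,f(15)=15,f(45)=45 ⇒ 78
[q^46] f(1)=1,f(2)=2,f(23)=23,f(46)=46 ⇒ 72
q^47  k|47↦f(k): 1:1 47:47  a_47=48
[q^48] f(1)=1,f(2)=2,f(3)=3,f(4)=4,f(6)=6,f(8)=8,f(12)=12,f(16)=16,f(24)=24,f(48)=48 ⇒ 124

44, 84, 78, 72, 48, 124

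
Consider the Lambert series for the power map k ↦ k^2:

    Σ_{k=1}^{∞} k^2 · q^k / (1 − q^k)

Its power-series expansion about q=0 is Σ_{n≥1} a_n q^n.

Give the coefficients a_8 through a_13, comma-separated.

85, 91, 130, 122, 210, 170

d|8:{1,2,4,8}  Σf=1+4+16+64=85
[q^9] f(9)=81,f(3)=9,f(1)=1 ⇒ 91
[q^10] f(10)=100,f(5)=25,f(2)=4,f(1)=1 ⇒ 130
[q^11] f(11)=121,f(1)=1 ⇒ 122
d|12:{12,6,4,3,2,1}  Σf=144+36+16+9+4+1=210
d|13:{1,13}  Σf=1+169=170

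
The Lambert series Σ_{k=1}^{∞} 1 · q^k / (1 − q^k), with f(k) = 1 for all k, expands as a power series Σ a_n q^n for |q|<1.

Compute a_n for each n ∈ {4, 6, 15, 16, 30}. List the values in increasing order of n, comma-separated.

d|4:{4,2,1}  Σf=1+1+1=3
[q^6] f(6)=1,f(3)=1,f(2)=1,f(1)=1 ⇒ 4
n=15: 1·15 3·5 5·3 15·1  f→[1+1+1+1]=4
n=16: 1·16 2·8 4·4 8·2 16·1  f→[1+1+1+1+1]=5
d|30:{30,15,10,6,5,3,2,1}  Σf=1+1+1+1+1+1+1+1=8

3, 4, 4, 5, 8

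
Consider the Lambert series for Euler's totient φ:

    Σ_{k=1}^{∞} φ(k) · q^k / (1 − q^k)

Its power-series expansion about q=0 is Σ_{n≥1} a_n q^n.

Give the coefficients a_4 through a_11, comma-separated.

q^4  k|4↦φ(k): 1:1 2:1 4:2  a_4=4
q^5  k|5↦φ(k): 5:4 1:1  a_5=5
q^6  k|6↦φ(k): 1:1 2:1 3:2 6:2  a_6=6
[q^7] φ(7)=6,φ(1)=1 ⇒ 7
d|8:{8,4,2,1}  Σφ=4+2+1+1=8
q^9  k|9↦φ(k): 9:6 3:2 1:1  a_9=9
d|10:{10,5,2,1}  Σφ=4+4+1+1=10
[q^11] φ(1)=1,φ(11)=10 ⇒ 11

4, 5, 6, 7, 8, 9, 10, 11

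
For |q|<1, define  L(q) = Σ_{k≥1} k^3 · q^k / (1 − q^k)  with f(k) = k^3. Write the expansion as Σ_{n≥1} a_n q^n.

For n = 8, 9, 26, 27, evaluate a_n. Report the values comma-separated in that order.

585, 757, 19782, 20440

d|8:{8,4,2,1}  Σf=512+64+8+1=585
q^9  k|9↦f(k): 1:1 3:27 9:729  a_9=757
n=26: 26·1 13·2 2·13 1·26  f→[17576+2197+8+1]=19782
d|27:{1,3,9,27}  Σf=1+27+729+19683=20440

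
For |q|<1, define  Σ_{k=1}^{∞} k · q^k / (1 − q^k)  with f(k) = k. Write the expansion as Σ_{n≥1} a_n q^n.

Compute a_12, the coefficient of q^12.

d|12:{12,6,4,3,2,1}  Σf=12+6+4+3+2+1=28

a_12 = 28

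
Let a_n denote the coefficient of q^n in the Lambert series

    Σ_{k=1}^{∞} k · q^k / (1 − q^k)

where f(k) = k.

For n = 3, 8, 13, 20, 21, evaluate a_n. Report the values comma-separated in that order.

q^3  k|3↦f(k): 3:3 1:1  a_3=4
q^8  k|8↦f(k): 1:1 2:2 4:4 8:8  a_8=15
d|13:{1,13}  Σf=1+13=14
d|20:{1,2,4,5,10,20}  Σf=1+2+4+5+10+20=42
[q^21] f(1)=1,f(3)=3,f(7)=7,f(21)=21 ⇒ 32

4, 15, 14, 42, 32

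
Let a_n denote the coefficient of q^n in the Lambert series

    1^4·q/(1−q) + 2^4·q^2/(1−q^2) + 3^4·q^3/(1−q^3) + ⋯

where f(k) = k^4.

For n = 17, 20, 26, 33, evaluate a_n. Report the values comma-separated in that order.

83522, 170898, 485554, 1200644

d|17:{1,17}  Σf=1+83521=83522
q^20  k|20↦f(k): 1:1 2:16 4:256 5:625 10:10000 20:160000  a_20=170898
[q^26] f(26)=456976,f(13)=28561,f(2)=16,f(1)=1 ⇒ 485554
n=33: 33·1 11·3 3·11 1·33  f→[1185921+14641+81+1]=1200644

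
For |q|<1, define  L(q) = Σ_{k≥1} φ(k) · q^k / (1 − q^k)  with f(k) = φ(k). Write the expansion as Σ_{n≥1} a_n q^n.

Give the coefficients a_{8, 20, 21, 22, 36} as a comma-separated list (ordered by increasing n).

q^8  k|8↦φ(k): 1:1 2:1 4:2 8:4  a_8=8
d|20:{20,10,5,4,2,1}  Σφ=8+4+4+2+1+1=20
d|21:{1,3,7,21}  Σφ=1+2+6+12=21
[q^22] φ(22)=10,φ(11)=10,φ(2)=1,φ(1)=1 ⇒ 22
q^36  k|36↦φ(k): 36:12 18:6 12:4 9:6 6:2 4:2 3:2 2:1 1:1  a_36=36

8, 20, 21, 22, 36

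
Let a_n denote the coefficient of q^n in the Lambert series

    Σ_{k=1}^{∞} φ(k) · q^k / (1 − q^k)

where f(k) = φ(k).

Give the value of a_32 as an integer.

q^32  k|32↦φ(k): 1:1 2:1 4:2 8:4 16:8 32:16  a_32=32

a_32 = 32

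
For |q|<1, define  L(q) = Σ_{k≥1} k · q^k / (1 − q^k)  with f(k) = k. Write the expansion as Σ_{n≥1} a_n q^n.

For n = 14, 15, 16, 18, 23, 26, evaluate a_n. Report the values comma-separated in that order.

24, 24, 31, 39, 24, 42

q^14  k|14↦f(k): 14:14 7:7 2:2 1:1  a_14=24
[q^15] f(15)=15,f(5)=5,f(3)=3,f(1)=1 ⇒ 24
n=16: 16·1 8·2 4·4 2·8 1·16  f→[16+8+4+2+1]=31
q^18  k|18↦f(k): 1:1 2:2 3:3 6:6 9:9 18:18  a_18=39
n=23: 1·23 23·1  f→[1+23]=24
q^26  k|26↦f(k): 26:26 13:13 2:2 1:1  a_26=42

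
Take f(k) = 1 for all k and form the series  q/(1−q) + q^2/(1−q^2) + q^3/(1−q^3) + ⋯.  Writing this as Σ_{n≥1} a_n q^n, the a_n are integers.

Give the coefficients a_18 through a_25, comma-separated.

6, 2, 6, 4, 4, 2, 8, 3

q^18  k|18↦f(k): 18:1 9:1 6:1 3:1 2:1 1:1  a_18=6
n=19: 1·19 19·1  f→[1+1]=2
[q^20] f(20)=1,f(10)=1,f(5)=1,f(4)=1,f(2)=1,f(1)=1 ⇒ 6
d|21:{1,3,7,21}  Σf=1+1+1+1=4
d|22:{1,2,11,22}  Σf=1+1+1+1=4
n=23: 1·23 23·1  f→[1+1]=2
d|24:{1,2,3,4,6,8,12,24}  Σf=1+1+1+1+1+1+1+1=8
n=25: 1·25 5·5 25·1  f→[1+1+1]=3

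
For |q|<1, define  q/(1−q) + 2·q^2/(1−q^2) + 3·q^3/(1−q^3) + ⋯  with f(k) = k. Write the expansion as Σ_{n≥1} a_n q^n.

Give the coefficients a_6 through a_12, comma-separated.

q^6  k|6↦f(k): 1:1 2:2 3:3 6:6  a_6=12
[q^7] f(7)=7,f(1)=1 ⇒ 8
q^8  k|8↦f(k): 1:1 2:2 4:4 8:8  a_8=15
[q^9] f(1)=1,f(3)=3,f(9)=9 ⇒ 13
n=10: 10·1 5·2 2·5 1·10  f→[10+5+2+1]=18
q^11  k|11↦f(k): 1:1 11:11  a_11=12
[q^12] f(12)=12,f(6)=6,f(4)=4,f(3)=3,f(2)=2,f(1)=1 ⇒ 28

12, 8, 15, 13, 18, 12, 28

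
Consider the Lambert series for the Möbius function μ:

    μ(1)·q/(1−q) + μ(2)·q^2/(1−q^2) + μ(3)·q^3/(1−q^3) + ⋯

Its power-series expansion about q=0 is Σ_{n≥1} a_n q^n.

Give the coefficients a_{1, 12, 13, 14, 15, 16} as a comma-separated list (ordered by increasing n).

[q^1] μ(1)=1 ⇒ 1
q^12  k|12↦μ(k): 1:1 2:-1 3:-1 4:0 6:1 12:0  a_12=0
[q^13] μ(1)=1,μ(13)=-1 ⇒ 0
d|14:{1,2,7,14}  Σμ=1+(-1)+(-1)+1=0
[q^15] μ(15)=1,μ(5)=-1,μ(3)=-1,μ(1)=1 ⇒ 0
n=16: 16·1 8·2 4·4 2·8 1·16  μ→[0+0+0+(-1)+1]=0

1, 0, 0, 0, 0, 0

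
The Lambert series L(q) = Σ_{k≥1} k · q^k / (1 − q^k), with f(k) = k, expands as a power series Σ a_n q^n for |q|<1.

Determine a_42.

a_42 = 96

q^42  k|42↦f(k): 42:42 21:21 14:14 7:7 6:6 3:3 2:2 1:1  a_42=96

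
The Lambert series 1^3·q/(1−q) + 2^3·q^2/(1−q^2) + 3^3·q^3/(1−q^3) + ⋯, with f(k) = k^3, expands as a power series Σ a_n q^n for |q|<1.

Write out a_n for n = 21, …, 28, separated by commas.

9632, 11988, 12168, 16380, 15751, 19782, 20440, 25112

d|21:{21,7,3,1}  Σf=9261+343+27+1=9632
q^22  k|22↦f(k): 1:1 2:8 11:1331 22:10648  a_22=11988
q^23  k|23↦f(k): 23:12167 1:1  a_23=12168
d|24:{24,12,8,6,4,3,2,1}  Σf=13824+1728+512+216+64+27+8+1=16380
d|25:{1,5,25}  Σf=1+125+15625=15751
n=26: 1·26 2·13 13·2 26·1  f→[1+8+2197+17576]=19782
d|27:{1,3,9,27}  Σf=1+27+729+19683=20440
d|28:{28,14,7,4,2,1}  Σf=21952+2744+343+64+8+1=25112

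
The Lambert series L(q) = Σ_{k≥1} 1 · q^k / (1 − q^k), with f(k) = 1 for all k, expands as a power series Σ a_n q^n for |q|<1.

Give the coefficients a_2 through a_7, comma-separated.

n=2: 2·1 1·2  f→[1+1]=2
[q^3] f(3)=1,f(1)=1 ⇒ 2
q^4  k|4↦f(k): 1:1 2:1 4:1  a_4=3
d|5:{5,1}  Σf=1+1=2
[q^6] f(6)=1,f(3)=1,f(2)=1,f(1)=1 ⇒ 4
n=7: 7·1 1·7  f→[1+1]=2

2, 2, 3, 2, 4, 2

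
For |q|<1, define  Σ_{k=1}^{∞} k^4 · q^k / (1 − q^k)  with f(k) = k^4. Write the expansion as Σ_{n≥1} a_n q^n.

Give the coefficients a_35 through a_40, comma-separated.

d|35:{1,5,7,35}  Σf=1+625+2401+1500625=1503652
d|36:{36,18,12,9,6,4,3,2,1}  Σf=1679616+104976+20736+6561+1296+256+81+16+1=1813539
[q^37] f(1)=1,f(37)=1874161 ⇒ 1874162
n=38: 1·38 2·19 19·2 38·1  f→[1+16+130321+2085136]=2215474
q^39  k|39↦f(k): 1:1 3:81 13:28561 39:2313441  a_39=2342084
n=40: 40·1 20·2 10·4 8·5 5·8 4·10 2·20 1·40  f→[2560000+160000+10000+4096+625+256+16+1]=2734994

1503652, 1813539, 1874162, 2215474, 2342084, 2734994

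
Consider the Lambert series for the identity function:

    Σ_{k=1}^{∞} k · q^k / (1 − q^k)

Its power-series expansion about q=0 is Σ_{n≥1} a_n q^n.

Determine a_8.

q^8  k|8↦f(k): 1:1 2:2 4:4 8:8  a_8=15

a_8 = 15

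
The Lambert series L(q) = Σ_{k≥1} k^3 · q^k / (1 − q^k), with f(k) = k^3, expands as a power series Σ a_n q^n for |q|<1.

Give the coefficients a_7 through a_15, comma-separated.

344, 585, 757, 1134, 1332, 2044, 2198, 3096, 3528

n=7: 7·1 1·7  f→[343+1]=344
q^8  k|8↦f(k): 8:512 4:64 2:8 1:1  a_8=585
n=9: 1·9 3·3 9·1  f→[1+27+729]=757
[q^10] f(1)=1,f(2)=8,f(5)=125,f(10)=1000 ⇒ 1134
[q^11] f(1)=1,f(11)=1331 ⇒ 1332
n=12: 12·1 6·2 4·3 3·4 2·6 1·12  f→[1728+216+64+27+8+1]=2044
[q^13] f(13)=2197,f(1)=1 ⇒ 2198
q^14  k|14↦f(k): 1:1 2:8 7:343 14:2744  a_14=3096
n=15: 15·1 5·3 3·5 1·15  f→[3375+125+27+1]=3528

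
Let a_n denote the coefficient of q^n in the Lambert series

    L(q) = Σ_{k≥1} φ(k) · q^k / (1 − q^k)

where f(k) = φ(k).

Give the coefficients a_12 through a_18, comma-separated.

n=12: 12·1 6·2 4·3 3·4 2·6 1·12  φ→[4+2+2+2+1+1]=12
[q^13] φ(13)=12,φ(1)=1 ⇒ 13
q^14  k|14↦φ(k): 1:1 2:1 7:6 14:6  a_14=14
n=15: 15·1 5·3 3·5 1·15  φ→[8+4+2+1]=15
d|16:{1,2,4,8,16}  Σφ=1+1+2+4+8=16
[q^17] φ(1)=1,φ(17)=16 ⇒ 17
q^18  k|18↦φ(k): 18:6 9:6 6:2 3:2 2:1 1:1  a_18=18

12, 13, 14, 15, 16, 17, 18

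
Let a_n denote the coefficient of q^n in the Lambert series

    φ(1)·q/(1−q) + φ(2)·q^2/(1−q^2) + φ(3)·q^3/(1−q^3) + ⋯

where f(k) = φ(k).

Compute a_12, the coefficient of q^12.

n=12: 12·1 6·2 4·3 3·4 2·6 1·12  φ→[4+2+2+2+1+1]=12

a_12 = 12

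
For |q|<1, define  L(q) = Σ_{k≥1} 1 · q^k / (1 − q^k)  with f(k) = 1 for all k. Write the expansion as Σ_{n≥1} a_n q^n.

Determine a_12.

a_12 = 6

n=12: 1·12 2·6 3·4 4·3 6·2 12·1  f→[1+1+1+1+1+1]=6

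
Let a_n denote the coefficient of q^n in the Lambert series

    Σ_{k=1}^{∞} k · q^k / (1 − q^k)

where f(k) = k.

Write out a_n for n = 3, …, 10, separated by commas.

d|3:{3,1}  Σf=3+1=4
d|4:{1,2,4}  Σf=1+2+4=7
d|5:{5,1}  Σf=5+1=6
d|6:{6,3,2,1}  Σf=6+3+2+1=12
d|7:{1,7}  Σf=1+7=8
q^8  k|8↦f(k): 1:1 2:2 4:4 8:8  a_8=15
d|9:{1,3,9}  Σf=1+3+9=13
[q^10] f(10)=10,f(5)=5,f(2)=2,f(1)=1 ⇒ 18

4, 7, 6, 12, 8, 15, 13, 18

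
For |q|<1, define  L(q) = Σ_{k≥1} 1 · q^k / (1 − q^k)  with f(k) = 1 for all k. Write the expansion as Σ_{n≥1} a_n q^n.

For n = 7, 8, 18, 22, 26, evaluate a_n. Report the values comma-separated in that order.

2, 4, 6, 4, 4

[q^7] f(1)=1,f(7)=1 ⇒ 2
d|8:{1,2,4,8}  Σf=1+1+1+1=4
n=18: 1·18 2·9 3·6 6·3 9·2 18·1  f→[1+1+1+1+1+1]=6
[q^22] f(1)=1,f(2)=1,f(11)=1,f(22)=1 ⇒ 4
n=26: 26·1 13·2 2·13 1·26  f→[1+1+1+1]=4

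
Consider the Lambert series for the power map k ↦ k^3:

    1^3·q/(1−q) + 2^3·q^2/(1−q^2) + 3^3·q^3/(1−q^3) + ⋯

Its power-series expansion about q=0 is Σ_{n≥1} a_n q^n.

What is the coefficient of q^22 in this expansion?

a_22 = 11988

[q^22] f(1)=1,f(2)=8,f(11)=1331,f(22)=10648 ⇒ 11988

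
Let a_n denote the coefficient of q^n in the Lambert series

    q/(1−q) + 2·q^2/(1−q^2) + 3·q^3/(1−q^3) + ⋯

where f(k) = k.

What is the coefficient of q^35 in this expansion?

a_35 = 48

n=35: 35·1 7·5 5·7 1·35  f→[35+7+5+1]=48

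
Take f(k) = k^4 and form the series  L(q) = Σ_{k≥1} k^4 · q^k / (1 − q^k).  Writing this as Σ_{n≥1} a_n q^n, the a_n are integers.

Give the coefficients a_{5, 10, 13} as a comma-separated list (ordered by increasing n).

626, 10642, 28562

d|5:{5,1}  Σf=625+1=626
d|10:{1,2,5,10}  Σf=1+16+625+10000=10642
[q^13] f(1)=1,f(13)=28561 ⇒ 28562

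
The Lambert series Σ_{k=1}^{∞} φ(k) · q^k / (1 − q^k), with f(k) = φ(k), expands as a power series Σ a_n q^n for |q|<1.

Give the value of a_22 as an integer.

n=22: 22·1 11·2 2·11 1·22  φ→[10+10+1+1]=22

a_22 = 22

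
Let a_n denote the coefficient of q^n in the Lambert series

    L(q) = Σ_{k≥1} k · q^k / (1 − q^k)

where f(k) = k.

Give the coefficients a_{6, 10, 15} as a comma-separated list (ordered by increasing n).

n=6: 6·1 3·2 2·3 1·6  f→[6+3+2+1]=12
d|10:{10,5,2,1}  Σf=10+5+2+1=18
d|15:{1,3,5,15}  Σf=1+3+5+15=24

12, 18, 24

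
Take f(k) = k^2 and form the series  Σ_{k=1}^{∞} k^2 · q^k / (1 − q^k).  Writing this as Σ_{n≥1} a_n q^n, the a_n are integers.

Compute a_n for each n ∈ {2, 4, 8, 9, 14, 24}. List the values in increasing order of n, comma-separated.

n=2: 1·2 2·1  f→[1+4]=5
q^4  k|4↦f(k): 4:16 2:4 1:1  a_4=21
n=8: 8·1 4·2 2·4 1·8  f→[64+16+4+1]=85
d|9:{9,3,1}  Σf=81+9+1=91
[q^14] f(1)=1,f(2)=4,f(7)=49,f(14)=196 ⇒ 250
n=24: 1·24 2·12 3·8 4·6 6·4 8·3 12·2 24·1  f→[1+4+9+16+36+64+144+576]=850

5, 21, 85, 91, 250, 850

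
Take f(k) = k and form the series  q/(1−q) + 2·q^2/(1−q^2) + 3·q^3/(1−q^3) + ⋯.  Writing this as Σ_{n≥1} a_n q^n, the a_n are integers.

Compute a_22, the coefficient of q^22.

n=22: 22·1 11·2 2·11 1·22  f→[22+11+2+1]=36

a_22 = 36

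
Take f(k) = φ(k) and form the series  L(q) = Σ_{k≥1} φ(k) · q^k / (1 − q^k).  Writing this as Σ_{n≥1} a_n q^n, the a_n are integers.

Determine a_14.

q^14  k|14↦φ(k): 1:1 2:1 7:6 14:6  a_14=14

a_14 = 14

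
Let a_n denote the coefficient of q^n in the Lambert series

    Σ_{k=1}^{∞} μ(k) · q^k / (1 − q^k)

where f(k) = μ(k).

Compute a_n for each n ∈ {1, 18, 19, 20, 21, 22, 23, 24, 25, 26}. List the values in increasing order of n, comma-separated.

d|1:{1}  Σμ=1=1
d|18:{18,9,6,3,2,1}  Σμ=0+0+1+(-1)+(-1)+1=0
q^19  k|19↦μ(k): 19:-1 1:1  a_19=0
d|20:{1,2,4,5,10,20}  Σμ=1+(-1)+0+(-1)+1+0=0
n=21: 1·21 3·7 7·3 21·1  μ→[1+(-1)+(-1)+1]=0
[q^22] μ(1)=1,μ(2)=-1,μ(11)=-1,μ(22)=1 ⇒ 0
[q^23] μ(1)=1,μ(23)=-1 ⇒ 0
[q^24] μ(24)=0,μ(12)=0,μ(8)=0,μ(6)=1,μ(4)=0,μ(3)=-1,μ(2)=-1,μ(1)=1 ⇒ 0
d|25:{1,5,25}  Σμ=1+(-1)+0=0
[q^26] μ(26)=1,μ(13)=-1,μ(2)=-1,μ(1)=1 ⇒ 0

1, 0, 0, 0, 0, 0, 0, 0, 0, 0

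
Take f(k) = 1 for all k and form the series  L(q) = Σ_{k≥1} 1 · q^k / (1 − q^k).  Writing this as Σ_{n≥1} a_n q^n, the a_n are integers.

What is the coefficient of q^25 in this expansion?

a_25 = 3

[q^25] f(25)=1,f(5)=1,f(1)=1 ⇒ 3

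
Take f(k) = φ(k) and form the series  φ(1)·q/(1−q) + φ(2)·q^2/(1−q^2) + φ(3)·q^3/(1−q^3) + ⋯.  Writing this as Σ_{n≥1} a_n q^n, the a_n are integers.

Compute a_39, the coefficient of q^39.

q^39  k|39↦φ(k): 1:1 3:2 13:12 39:24  a_39=39

a_39 = 39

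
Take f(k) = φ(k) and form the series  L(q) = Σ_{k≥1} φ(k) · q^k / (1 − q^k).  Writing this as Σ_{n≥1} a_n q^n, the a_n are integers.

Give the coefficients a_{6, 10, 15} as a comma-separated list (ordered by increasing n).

[q^6] φ(6)=2,φ(3)=2,φ(2)=1,φ(1)=1 ⇒ 6
q^10  k|10↦φ(k): 1:1 2:1 5:4 10:4  a_10=10
[q^15] φ(15)=8,φ(5)=4,φ(3)=2,φ(1)=1 ⇒ 15

6, 10, 15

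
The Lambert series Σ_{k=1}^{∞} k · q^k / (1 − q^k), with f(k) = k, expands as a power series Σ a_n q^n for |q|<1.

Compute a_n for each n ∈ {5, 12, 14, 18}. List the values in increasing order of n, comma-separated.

q^5  k|5↦f(k): 5:5 1:1  a_5=6
n=12: 1·12 2·6 3·4 4·3 6·2 12·1  f→[1+2+3+4+6+12]=28
[q^14] f(14)=14,f(7)=7,f(2)=2,f(1)=1 ⇒ 24
q^18  k|18↦f(k): 18:18 9:9 6:6 3:3 2:2 1:1  a_18=39

6, 28, 24, 39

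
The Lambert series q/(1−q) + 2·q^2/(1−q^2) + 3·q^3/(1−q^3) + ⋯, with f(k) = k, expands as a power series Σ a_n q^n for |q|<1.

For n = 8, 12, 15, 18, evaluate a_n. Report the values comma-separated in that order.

15, 28, 24, 39

[q^8] f(8)=8,f(4)=4,f(2)=2,f(1)=1 ⇒ 15
q^12  k|12↦f(k): 1:1 2:2 3:3 4:4 6:6 12:12  a_12=28
q^15  k|15↦f(k): 15:15 5:5 3:3 1:1  a_15=24
d|18:{18,9,6,3,2,1}  Σf=18+9+6+3+2+1=39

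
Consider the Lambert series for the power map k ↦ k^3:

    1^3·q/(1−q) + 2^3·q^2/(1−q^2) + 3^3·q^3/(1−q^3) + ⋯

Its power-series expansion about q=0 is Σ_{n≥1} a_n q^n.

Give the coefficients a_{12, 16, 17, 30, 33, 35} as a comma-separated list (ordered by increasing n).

2044, 4681, 4914, 31752, 37296, 43344

q^12  k|12↦f(k): 12:1728 6:216 4:64 3:27 2:8 1:1  a_12=2044
[q^16] f(16)=4096,f(8)=512,f(4)=64,f(2)=8,f(1)=1 ⇒ 4681
d|17:{1,17}  Σf=1+4913=4914
n=30: 1·30 2·15 3·10 5·6 6·5 10·3 15·2 30·1  f→[1+8+27+125+216+1000+3375+27000]=31752
n=33: 1·33 3·11 11·3 33·1  f→[1+27+1331+35937]=37296
n=35: 35·1 7·5 5·7 1·35  f→[42875+343+125+1]=43344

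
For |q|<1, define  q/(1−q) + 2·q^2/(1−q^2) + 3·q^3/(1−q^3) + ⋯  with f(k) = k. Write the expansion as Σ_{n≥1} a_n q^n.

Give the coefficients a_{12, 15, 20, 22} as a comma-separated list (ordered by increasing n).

n=12: 1·12 2·6 3·4 4·3 6·2 12·1  f→[1+2+3+4+6+12]=28
d|15:{15,5,3,1}  Σf=15+5+3+1=24
[q^20] f(20)=20,f(10)=10,f(5)=5,f(4)=4,f(2)=2,f(1)=1 ⇒ 42
n=22: 22·1 11·2 2·11 1·22  f→[22+11+2+1]=36

28, 24, 42, 36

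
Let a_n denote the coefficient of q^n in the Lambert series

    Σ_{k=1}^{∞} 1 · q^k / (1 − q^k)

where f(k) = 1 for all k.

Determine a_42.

[q^42] f(42)=1,f(21)=1,f(14)=1,f(7)=1,f(6)=1,f(3)=1,f(2)=1,f(1)=1 ⇒ 8

a_42 = 8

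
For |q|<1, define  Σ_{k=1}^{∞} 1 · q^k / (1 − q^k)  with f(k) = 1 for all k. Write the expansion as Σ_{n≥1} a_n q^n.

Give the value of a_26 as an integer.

[q^26] f(1)=1,f(2)=1,f(13)=1,f(26)=1 ⇒ 4

a_26 = 4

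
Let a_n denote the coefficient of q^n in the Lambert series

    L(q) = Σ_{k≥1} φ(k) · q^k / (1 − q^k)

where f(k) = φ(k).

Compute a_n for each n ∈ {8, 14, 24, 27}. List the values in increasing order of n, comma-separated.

q^8  k|8↦φ(k): 1:1 2:1 4:2 8:4  a_8=8
d|14:{14,7,2,1}  Σφ=6+6+1+1=14
q^24  k|24↦φ(k): 1:1 2:1 3:2 4:2 6:2 8:4 12:4 24:8  a_24=24
[q^27] φ(1)=1,φ(3)=2,φ(9)=6,φ(27)=18 ⇒ 27

8, 14, 24, 27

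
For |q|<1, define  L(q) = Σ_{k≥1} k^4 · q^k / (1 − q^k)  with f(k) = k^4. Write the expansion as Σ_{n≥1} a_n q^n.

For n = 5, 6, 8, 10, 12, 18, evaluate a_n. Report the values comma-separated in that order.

q^5  k|5↦f(k): 1:1 5:625  a_5=626
[q^6] f(1)=1,f(2)=16,f(3)=81,f(6)=1296 ⇒ 1394
[q^8] f(8)=4096,f(4)=256,f(2)=16,f(1)=1 ⇒ 4369
[q^10] f(10)=10000,f(5)=625,f(2)=16,f(1)=1 ⇒ 10642
d|12:{12,6,4,3,2,1}  Σf=20736+1296+256+81+16+1=22386
n=18: 18·1 9·2 6·3 3·6 2·9 1·18  f→[104976+6561+1296+81+16+1]=112931

626, 1394, 4369, 10642, 22386, 112931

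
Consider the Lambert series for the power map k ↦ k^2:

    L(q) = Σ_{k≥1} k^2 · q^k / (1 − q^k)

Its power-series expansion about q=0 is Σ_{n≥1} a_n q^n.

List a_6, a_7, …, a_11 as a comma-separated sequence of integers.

n=6: 1·6 2·3 3·2 6·1  f→[1+4+9+36]=50
[q^7] f(7)=49,f(1)=1 ⇒ 50
q^8  k|8↦f(k): 1:1 2:4 4:16 8:64  a_8=85
n=9: 9·1 3·3 1·9  f→[81+9+1]=91
q^10  k|10↦f(k): 1:1 2:4 5:25 10:100  a_10=130
d|11:{1,11}  Σf=1+121=122

50, 50, 85, 91, 130, 122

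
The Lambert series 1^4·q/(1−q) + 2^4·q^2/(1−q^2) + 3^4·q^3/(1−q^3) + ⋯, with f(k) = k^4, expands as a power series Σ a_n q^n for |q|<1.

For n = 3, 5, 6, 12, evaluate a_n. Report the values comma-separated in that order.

[q^3] f(3)=81,f(1)=1 ⇒ 82
q^5  k|5↦f(k): 1:1 5:625  a_5=626
n=6: 6·1 3·2 2·3 1·6  f→[1296+81+16+1]=1394
d|12:{1,2,3,4,6,12}  Σf=1+16+81+256+1296+20736=22386

82, 626, 1394, 22386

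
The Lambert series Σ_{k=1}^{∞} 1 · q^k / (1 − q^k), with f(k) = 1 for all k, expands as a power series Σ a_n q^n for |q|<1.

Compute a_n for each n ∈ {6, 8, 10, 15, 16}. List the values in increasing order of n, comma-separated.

d|6:{1,2,3,6}  Σf=1+1+1+1=4
n=8: 1·8 2·4 4·2 8·1  f→[1+1+1+1]=4
n=10: 10·1 5·2 2·5 1·10  f→[1+1+1+1]=4
d|15:{15,5,3,1}  Σf=1+1+1+1=4
d|16:{1,2,4,8,16}  Σf=1+1+1+1+1=5

4, 4, 4, 4, 5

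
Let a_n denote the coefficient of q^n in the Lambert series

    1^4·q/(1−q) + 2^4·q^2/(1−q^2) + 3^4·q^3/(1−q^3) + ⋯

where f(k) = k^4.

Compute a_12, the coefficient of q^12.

a_12 = 22386

d|12:{12,6,4,3,2,1}  Σf=20736+1296+256+81+16+1=22386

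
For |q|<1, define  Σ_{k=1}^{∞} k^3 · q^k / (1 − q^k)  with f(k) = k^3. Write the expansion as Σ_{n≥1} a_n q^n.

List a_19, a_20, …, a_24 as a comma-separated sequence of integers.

d|19:{19,1}  Σf=6859+1=6860
n=20: 20·1 10·2 5·4 4·5 2·10 1·20  f→[8000+1000+125+64+8+1]=9198
d|21:{1,3,7,21}  Σf=1+27+343+9261=9632
d|22:{1,2,11,22}  Σf=1+8+1331+10648=11988
q^23  k|23↦f(k): 1:1 23:12167  a_23=12168
[q^24] f(1)=1,f(2)=8,f(3)=27,f(4)=64,f(6)=216,f(8)=512,f(12)=1728,f(24)=13824 ⇒ 16380

6860, 9198, 9632, 11988, 12168, 16380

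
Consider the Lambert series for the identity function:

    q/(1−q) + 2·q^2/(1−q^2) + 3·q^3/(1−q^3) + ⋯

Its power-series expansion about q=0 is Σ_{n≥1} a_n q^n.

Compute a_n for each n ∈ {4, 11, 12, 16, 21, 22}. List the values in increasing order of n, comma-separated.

7, 12, 28, 31, 32, 36

[q^4] f(4)=4,f(2)=2,f(1)=1 ⇒ 7
n=11: 11·1 1·11  f→[11+1]=12
q^12  k|12↦f(k): 1:1 2:2 3:3 4:4 6:6 12:12  a_12=28
n=16: 16·1 8·2 4·4 2·8 1·16  f→[16+8+4+2+1]=31
d|21:{1,3,7,21}  Σf=1+3+7+21=32
[q^22] f(1)=1,f(2)=2,f(11)=11,f(22)=22 ⇒ 36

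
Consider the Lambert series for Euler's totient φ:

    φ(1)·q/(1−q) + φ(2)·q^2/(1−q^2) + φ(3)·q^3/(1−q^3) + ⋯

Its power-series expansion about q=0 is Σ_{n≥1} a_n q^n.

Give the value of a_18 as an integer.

[q^18] φ(18)=6,φ(9)=6,φ(6)=2,φ(3)=2,φ(2)=1,φ(1)=1 ⇒ 18

a_18 = 18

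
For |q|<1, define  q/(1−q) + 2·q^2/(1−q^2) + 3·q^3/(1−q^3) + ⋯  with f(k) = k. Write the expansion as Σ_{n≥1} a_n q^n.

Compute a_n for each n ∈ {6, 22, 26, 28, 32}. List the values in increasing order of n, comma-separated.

d|6:{1,2,3,6}  Σf=1+2+3+6=12
[q^22] f(22)=22,f(11)=11,f(2)=2,f(1)=1 ⇒ 36
n=26: 1·26 2·13 13·2 26·1  f→[1+2+13+26]=42
q^28  k|28↦f(k): 28:28 14:14 7:7 4:4 2:2 1:1  a_28=56
d|32:{1,2,4,8,16,32}  Σf=1+2+4+8+16+32=63

12, 36, 42, 56, 63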